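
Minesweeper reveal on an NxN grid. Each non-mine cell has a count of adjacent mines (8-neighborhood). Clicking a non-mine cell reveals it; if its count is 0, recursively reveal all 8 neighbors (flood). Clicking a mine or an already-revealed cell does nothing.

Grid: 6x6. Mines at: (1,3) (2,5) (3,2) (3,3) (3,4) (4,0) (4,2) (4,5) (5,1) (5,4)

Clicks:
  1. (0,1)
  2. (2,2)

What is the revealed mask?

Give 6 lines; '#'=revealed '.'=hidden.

Click 1 (0,1) count=0: revealed 11 new [(0,0) (0,1) (0,2) (1,0) (1,1) (1,2) (2,0) (2,1) (2,2) (3,0) (3,1)] -> total=11
Click 2 (2,2) count=3: revealed 0 new [(none)] -> total=11

Answer: ###...
###...
###...
##....
......
......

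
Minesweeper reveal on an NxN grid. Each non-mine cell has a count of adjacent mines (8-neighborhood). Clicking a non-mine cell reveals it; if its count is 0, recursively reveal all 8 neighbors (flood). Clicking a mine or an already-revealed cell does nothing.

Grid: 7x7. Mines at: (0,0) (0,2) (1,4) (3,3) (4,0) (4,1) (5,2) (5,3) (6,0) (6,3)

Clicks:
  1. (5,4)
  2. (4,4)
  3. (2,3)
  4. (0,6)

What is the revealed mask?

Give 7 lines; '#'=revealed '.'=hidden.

Answer: .....##
.....##
...####
....###
....###
....###
....###

Derivation:
Click 1 (5,4) count=2: revealed 1 new [(5,4)] -> total=1
Click 2 (4,4) count=2: revealed 1 new [(4,4)] -> total=2
Click 3 (2,3) count=2: revealed 1 new [(2,3)] -> total=3
Click 4 (0,6) count=0: revealed 17 new [(0,5) (0,6) (1,5) (1,6) (2,4) (2,5) (2,6) (3,4) (3,5) (3,6) (4,5) (4,6) (5,5) (5,6) (6,4) (6,5) (6,6)] -> total=20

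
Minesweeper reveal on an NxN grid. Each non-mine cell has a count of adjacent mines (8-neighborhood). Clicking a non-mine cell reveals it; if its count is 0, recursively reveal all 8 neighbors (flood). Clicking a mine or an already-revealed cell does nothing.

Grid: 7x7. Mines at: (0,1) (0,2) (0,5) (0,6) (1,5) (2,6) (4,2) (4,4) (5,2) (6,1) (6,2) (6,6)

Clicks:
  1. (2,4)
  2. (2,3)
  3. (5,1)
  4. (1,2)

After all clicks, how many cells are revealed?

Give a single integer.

Click 1 (2,4) count=1: revealed 1 new [(2,4)] -> total=1
Click 2 (2,3) count=0: revealed 18 new [(1,0) (1,1) (1,2) (1,3) (1,4) (2,0) (2,1) (2,2) (2,3) (3,0) (3,1) (3,2) (3,3) (3,4) (4,0) (4,1) (5,0) (5,1)] -> total=19
Click 3 (5,1) count=4: revealed 0 new [(none)] -> total=19
Click 4 (1,2) count=2: revealed 0 new [(none)] -> total=19

Answer: 19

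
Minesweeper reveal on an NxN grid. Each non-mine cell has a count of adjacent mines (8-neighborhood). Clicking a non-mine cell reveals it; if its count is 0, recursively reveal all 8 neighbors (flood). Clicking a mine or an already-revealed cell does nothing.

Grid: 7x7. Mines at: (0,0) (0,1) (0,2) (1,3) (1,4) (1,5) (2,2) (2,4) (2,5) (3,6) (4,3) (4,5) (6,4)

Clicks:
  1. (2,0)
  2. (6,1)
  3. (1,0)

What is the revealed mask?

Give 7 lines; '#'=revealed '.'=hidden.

Click 1 (2,0) count=0: revealed 18 new [(1,0) (1,1) (2,0) (2,1) (3,0) (3,1) (3,2) (4,0) (4,1) (4,2) (5,0) (5,1) (5,2) (5,3) (6,0) (6,1) (6,2) (6,3)] -> total=18
Click 2 (6,1) count=0: revealed 0 new [(none)] -> total=18
Click 3 (1,0) count=2: revealed 0 new [(none)] -> total=18

Answer: .......
##.....
##.....
###....
###....
####...
####...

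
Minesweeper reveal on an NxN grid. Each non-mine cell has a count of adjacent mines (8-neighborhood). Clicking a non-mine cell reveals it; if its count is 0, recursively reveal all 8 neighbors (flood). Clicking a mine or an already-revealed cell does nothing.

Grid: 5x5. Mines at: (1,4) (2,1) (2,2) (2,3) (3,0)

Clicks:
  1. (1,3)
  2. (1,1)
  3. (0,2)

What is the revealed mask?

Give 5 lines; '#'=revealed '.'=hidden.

Click 1 (1,3) count=3: revealed 1 new [(1,3)] -> total=1
Click 2 (1,1) count=2: revealed 1 new [(1,1)] -> total=2
Click 3 (0,2) count=0: revealed 6 new [(0,0) (0,1) (0,2) (0,3) (1,0) (1,2)] -> total=8

Answer: ####.
####.
.....
.....
.....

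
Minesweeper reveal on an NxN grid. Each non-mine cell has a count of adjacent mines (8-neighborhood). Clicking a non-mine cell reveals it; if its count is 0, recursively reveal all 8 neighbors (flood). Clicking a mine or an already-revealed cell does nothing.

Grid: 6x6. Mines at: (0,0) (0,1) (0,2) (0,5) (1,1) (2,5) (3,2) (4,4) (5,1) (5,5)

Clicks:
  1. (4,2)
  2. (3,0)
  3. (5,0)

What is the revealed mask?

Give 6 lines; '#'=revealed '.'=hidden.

Answer: ......
......
##....
##....
###...
#.....

Derivation:
Click 1 (4,2) count=2: revealed 1 new [(4,2)] -> total=1
Click 2 (3,0) count=0: revealed 6 new [(2,0) (2,1) (3,0) (3,1) (4,0) (4,1)] -> total=7
Click 3 (5,0) count=1: revealed 1 new [(5,0)] -> total=8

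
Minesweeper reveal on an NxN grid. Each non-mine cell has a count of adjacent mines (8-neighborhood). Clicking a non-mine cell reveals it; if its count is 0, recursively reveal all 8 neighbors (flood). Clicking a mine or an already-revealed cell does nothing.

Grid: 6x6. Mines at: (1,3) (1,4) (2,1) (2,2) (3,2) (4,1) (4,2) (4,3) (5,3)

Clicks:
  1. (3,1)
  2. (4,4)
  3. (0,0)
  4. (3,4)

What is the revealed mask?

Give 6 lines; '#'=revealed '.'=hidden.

Answer: ###...
###...
......
.#..#.
....#.
......

Derivation:
Click 1 (3,1) count=5: revealed 1 new [(3,1)] -> total=1
Click 2 (4,4) count=2: revealed 1 new [(4,4)] -> total=2
Click 3 (0,0) count=0: revealed 6 new [(0,0) (0,1) (0,2) (1,0) (1,1) (1,2)] -> total=8
Click 4 (3,4) count=1: revealed 1 new [(3,4)] -> total=9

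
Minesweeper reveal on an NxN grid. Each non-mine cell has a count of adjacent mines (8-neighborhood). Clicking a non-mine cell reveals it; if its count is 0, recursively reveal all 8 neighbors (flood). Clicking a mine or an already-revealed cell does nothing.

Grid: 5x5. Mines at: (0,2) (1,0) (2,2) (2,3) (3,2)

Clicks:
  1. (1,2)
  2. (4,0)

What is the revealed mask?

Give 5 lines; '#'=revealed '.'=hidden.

Answer: .....
..#..
##...
##...
##...

Derivation:
Click 1 (1,2) count=3: revealed 1 new [(1,2)] -> total=1
Click 2 (4,0) count=0: revealed 6 new [(2,0) (2,1) (3,0) (3,1) (4,0) (4,1)] -> total=7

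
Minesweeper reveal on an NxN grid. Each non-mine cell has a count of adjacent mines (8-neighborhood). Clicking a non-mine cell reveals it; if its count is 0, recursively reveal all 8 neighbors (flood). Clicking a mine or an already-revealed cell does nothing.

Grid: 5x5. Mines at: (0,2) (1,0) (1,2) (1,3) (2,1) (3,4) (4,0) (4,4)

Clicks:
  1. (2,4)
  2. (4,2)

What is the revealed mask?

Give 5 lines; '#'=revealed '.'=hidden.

Click 1 (2,4) count=2: revealed 1 new [(2,4)] -> total=1
Click 2 (4,2) count=0: revealed 6 new [(3,1) (3,2) (3,3) (4,1) (4,2) (4,3)] -> total=7

Answer: .....
.....
....#
.###.
.###.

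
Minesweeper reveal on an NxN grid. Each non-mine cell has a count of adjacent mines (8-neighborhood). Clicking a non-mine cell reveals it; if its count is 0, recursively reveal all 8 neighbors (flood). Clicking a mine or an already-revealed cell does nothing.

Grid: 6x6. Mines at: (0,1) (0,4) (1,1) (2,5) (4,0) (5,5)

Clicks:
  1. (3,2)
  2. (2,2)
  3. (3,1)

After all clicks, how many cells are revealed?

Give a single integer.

Click 1 (3,2) count=0: revealed 19 new [(1,2) (1,3) (1,4) (2,1) (2,2) (2,3) (2,4) (3,1) (3,2) (3,3) (3,4) (4,1) (4,2) (4,3) (4,4) (5,1) (5,2) (5,3) (5,4)] -> total=19
Click 2 (2,2) count=1: revealed 0 new [(none)] -> total=19
Click 3 (3,1) count=1: revealed 0 new [(none)] -> total=19

Answer: 19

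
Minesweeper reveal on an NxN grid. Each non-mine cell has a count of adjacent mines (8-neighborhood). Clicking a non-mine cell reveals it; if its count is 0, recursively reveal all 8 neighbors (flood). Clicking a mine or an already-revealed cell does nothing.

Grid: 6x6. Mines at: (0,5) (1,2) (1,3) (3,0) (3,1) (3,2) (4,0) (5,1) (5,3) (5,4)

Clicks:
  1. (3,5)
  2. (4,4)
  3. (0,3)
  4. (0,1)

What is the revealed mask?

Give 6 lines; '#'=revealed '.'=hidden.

Click 1 (3,5) count=0: revealed 11 new [(1,4) (1,5) (2,3) (2,4) (2,5) (3,3) (3,4) (3,5) (4,3) (4,4) (4,5)] -> total=11
Click 2 (4,4) count=2: revealed 0 new [(none)] -> total=11
Click 3 (0,3) count=2: revealed 1 new [(0,3)] -> total=12
Click 4 (0,1) count=1: revealed 1 new [(0,1)] -> total=13

Answer: .#.#..
....##
...###
...###
...###
......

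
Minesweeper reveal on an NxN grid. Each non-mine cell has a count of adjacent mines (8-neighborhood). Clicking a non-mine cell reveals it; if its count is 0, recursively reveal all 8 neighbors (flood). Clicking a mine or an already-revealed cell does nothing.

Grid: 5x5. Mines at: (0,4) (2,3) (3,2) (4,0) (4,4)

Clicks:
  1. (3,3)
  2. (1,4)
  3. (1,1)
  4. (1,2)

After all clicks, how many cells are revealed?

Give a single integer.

Answer: 15

Derivation:
Click 1 (3,3) count=3: revealed 1 new [(3,3)] -> total=1
Click 2 (1,4) count=2: revealed 1 new [(1,4)] -> total=2
Click 3 (1,1) count=0: revealed 13 new [(0,0) (0,1) (0,2) (0,3) (1,0) (1,1) (1,2) (1,3) (2,0) (2,1) (2,2) (3,0) (3,1)] -> total=15
Click 4 (1,2) count=1: revealed 0 new [(none)] -> total=15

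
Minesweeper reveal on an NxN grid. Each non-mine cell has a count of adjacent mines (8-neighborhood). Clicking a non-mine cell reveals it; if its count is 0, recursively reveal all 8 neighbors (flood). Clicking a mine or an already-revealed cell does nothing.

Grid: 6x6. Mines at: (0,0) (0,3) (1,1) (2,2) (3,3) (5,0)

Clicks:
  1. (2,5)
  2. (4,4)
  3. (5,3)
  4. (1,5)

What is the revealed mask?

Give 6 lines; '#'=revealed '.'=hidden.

Answer: ....##
....##
....##
....##
.#####
.#####

Derivation:
Click 1 (2,5) count=0: revealed 18 new [(0,4) (0,5) (1,4) (1,5) (2,4) (2,5) (3,4) (3,5) (4,1) (4,2) (4,3) (4,4) (4,5) (5,1) (5,2) (5,3) (5,4) (5,5)] -> total=18
Click 2 (4,4) count=1: revealed 0 new [(none)] -> total=18
Click 3 (5,3) count=0: revealed 0 new [(none)] -> total=18
Click 4 (1,5) count=0: revealed 0 new [(none)] -> total=18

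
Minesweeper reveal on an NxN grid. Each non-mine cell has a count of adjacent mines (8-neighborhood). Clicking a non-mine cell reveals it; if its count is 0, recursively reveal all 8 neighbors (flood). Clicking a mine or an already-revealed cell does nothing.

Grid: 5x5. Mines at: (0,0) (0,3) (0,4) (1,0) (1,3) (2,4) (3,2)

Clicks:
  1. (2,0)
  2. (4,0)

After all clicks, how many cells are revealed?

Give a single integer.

Answer: 6

Derivation:
Click 1 (2,0) count=1: revealed 1 new [(2,0)] -> total=1
Click 2 (4,0) count=0: revealed 5 new [(2,1) (3,0) (3,1) (4,0) (4,1)] -> total=6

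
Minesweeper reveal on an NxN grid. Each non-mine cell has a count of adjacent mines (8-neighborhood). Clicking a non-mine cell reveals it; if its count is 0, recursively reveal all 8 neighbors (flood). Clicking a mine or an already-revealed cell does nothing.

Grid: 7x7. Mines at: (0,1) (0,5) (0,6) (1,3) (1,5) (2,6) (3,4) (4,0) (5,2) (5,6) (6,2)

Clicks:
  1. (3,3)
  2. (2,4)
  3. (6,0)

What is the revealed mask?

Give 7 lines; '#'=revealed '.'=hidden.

Answer: .......
.......
....#..
...#...
.......
##.....
##.....

Derivation:
Click 1 (3,3) count=1: revealed 1 new [(3,3)] -> total=1
Click 2 (2,4) count=3: revealed 1 new [(2,4)] -> total=2
Click 3 (6,0) count=0: revealed 4 new [(5,0) (5,1) (6,0) (6,1)] -> total=6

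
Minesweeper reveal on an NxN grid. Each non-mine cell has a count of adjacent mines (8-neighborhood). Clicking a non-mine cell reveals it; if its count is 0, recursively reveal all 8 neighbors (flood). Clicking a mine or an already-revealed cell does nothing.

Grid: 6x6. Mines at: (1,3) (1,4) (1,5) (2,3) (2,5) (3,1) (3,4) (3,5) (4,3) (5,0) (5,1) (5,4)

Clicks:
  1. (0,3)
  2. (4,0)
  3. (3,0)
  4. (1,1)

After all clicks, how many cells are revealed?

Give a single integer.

Click 1 (0,3) count=2: revealed 1 new [(0,3)] -> total=1
Click 2 (4,0) count=3: revealed 1 new [(4,0)] -> total=2
Click 3 (3,0) count=1: revealed 1 new [(3,0)] -> total=3
Click 4 (1,1) count=0: revealed 9 new [(0,0) (0,1) (0,2) (1,0) (1,1) (1,2) (2,0) (2,1) (2,2)] -> total=12

Answer: 12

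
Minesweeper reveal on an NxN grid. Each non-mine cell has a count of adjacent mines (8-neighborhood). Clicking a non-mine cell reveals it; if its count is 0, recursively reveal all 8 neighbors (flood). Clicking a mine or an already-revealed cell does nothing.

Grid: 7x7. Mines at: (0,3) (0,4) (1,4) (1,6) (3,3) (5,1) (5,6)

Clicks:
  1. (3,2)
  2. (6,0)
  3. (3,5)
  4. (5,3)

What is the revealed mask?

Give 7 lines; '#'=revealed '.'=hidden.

Click 1 (3,2) count=1: revealed 1 new [(3,2)] -> total=1
Click 2 (6,0) count=1: revealed 1 new [(6,0)] -> total=2
Click 3 (3,5) count=0: revealed 9 new [(2,4) (2,5) (2,6) (3,4) (3,5) (3,6) (4,4) (4,5) (4,6)] -> total=11
Click 4 (5,3) count=0: revealed 10 new [(4,2) (4,3) (5,2) (5,3) (5,4) (5,5) (6,2) (6,3) (6,4) (6,5)] -> total=21

Answer: .......
.......
....###
..#.###
..#####
..####.
#.####.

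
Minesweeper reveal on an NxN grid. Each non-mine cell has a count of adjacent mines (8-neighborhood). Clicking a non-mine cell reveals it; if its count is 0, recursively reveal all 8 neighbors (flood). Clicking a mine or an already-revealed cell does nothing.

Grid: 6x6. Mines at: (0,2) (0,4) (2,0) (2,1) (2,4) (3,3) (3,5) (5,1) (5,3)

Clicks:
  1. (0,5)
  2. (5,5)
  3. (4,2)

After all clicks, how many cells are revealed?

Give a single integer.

Click 1 (0,5) count=1: revealed 1 new [(0,5)] -> total=1
Click 2 (5,5) count=0: revealed 4 new [(4,4) (4,5) (5,4) (5,5)] -> total=5
Click 3 (4,2) count=3: revealed 1 new [(4,2)] -> total=6

Answer: 6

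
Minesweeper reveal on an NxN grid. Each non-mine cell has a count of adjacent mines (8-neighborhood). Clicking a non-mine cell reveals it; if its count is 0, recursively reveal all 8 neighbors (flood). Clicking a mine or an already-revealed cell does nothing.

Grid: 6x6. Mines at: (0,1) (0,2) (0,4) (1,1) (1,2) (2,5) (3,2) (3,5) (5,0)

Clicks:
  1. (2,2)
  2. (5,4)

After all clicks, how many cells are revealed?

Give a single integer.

Answer: 11

Derivation:
Click 1 (2,2) count=3: revealed 1 new [(2,2)] -> total=1
Click 2 (5,4) count=0: revealed 10 new [(4,1) (4,2) (4,3) (4,4) (4,5) (5,1) (5,2) (5,3) (5,4) (5,5)] -> total=11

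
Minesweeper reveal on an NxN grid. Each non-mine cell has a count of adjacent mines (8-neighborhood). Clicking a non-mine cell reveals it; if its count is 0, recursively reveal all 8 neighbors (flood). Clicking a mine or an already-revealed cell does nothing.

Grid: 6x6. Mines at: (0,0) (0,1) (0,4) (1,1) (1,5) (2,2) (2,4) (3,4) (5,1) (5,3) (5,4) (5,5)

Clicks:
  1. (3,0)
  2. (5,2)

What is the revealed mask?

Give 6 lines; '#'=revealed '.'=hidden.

Answer: ......
......
##....
##....
##....
..#...

Derivation:
Click 1 (3,0) count=0: revealed 6 new [(2,0) (2,1) (3,0) (3,1) (4,0) (4,1)] -> total=6
Click 2 (5,2) count=2: revealed 1 new [(5,2)] -> total=7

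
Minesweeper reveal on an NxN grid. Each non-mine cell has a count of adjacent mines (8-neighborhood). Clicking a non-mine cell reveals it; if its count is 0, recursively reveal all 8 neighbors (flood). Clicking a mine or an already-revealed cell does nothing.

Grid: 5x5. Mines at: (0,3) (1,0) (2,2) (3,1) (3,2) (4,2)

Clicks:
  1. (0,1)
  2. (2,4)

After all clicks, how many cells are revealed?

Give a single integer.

Click 1 (0,1) count=1: revealed 1 new [(0,1)] -> total=1
Click 2 (2,4) count=0: revealed 8 new [(1,3) (1,4) (2,3) (2,4) (3,3) (3,4) (4,3) (4,4)] -> total=9

Answer: 9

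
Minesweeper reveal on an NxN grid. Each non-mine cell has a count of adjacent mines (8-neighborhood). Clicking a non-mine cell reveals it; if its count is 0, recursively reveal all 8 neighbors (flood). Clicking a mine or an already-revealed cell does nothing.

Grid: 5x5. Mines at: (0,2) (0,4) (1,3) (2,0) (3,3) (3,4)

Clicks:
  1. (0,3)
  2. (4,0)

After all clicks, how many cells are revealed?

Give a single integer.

Answer: 7

Derivation:
Click 1 (0,3) count=3: revealed 1 new [(0,3)] -> total=1
Click 2 (4,0) count=0: revealed 6 new [(3,0) (3,1) (3,2) (4,0) (4,1) (4,2)] -> total=7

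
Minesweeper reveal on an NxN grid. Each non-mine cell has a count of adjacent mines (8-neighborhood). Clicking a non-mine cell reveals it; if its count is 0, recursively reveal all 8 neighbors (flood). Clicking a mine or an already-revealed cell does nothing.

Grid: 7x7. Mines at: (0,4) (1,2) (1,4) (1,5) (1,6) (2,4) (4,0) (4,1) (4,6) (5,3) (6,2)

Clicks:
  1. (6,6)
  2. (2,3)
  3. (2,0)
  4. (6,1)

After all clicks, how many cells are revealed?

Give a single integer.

Answer: 16

Derivation:
Click 1 (6,6) count=0: revealed 6 new [(5,4) (5,5) (5,6) (6,4) (6,5) (6,6)] -> total=6
Click 2 (2,3) count=3: revealed 1 new [(2,3)] -> total=7
Click 3 (2,0) count=0: revealed 8 new [(0,0) (0,1) (1,0) (1,1) (2,0) (2,1) (3,0) (3,1)] -> total=15
Click 4 (6,1) count=1: revealed 1 new [(6,1)] -> total=16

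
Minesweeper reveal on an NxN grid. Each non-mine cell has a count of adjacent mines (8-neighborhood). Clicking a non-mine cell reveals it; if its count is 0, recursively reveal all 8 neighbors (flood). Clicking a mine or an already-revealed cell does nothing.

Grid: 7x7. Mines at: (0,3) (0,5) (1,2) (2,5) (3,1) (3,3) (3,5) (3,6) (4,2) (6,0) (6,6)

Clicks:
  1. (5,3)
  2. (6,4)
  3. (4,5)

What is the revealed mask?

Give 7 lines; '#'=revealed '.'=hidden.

Answer: .......
.......
.......
.......
...###.
.#####.
.#####.

Derivation:
Click 1 (5,3) count=1: revealed 1 new [(5,3)] -> total=1
Click 2 (6,4) count=0: revealed 12 new [(4,3) (4,4) (4,5) (5,1) (5,2) (5,4) (5,5) (6,1) (6,2) (6,3) (6,4) (6,5)] -> total=13
Click 3 (4,5) count=2: revealed 0 new [(none)] -> total=13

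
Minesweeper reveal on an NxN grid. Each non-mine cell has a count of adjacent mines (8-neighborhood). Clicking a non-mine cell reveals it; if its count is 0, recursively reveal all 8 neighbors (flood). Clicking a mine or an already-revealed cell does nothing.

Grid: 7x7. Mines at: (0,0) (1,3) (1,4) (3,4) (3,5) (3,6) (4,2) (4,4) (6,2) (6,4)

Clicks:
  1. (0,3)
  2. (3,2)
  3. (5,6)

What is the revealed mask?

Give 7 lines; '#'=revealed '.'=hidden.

Answer: ...#...
.......
.......
..#....
.....##
.....##
.....##

Derivation:
Click 1 (0,3) count=2: revealed 1 new [(0,3)] -> total=1
Click 2 (3,2) count=1: revealed 1 new [(3,2)] -> total=2
Click 3 (5,6) count=0: revealed 6 new [(4,5) (4,6) (5,5) (5,6) (6,5) (6,6)] -> total=8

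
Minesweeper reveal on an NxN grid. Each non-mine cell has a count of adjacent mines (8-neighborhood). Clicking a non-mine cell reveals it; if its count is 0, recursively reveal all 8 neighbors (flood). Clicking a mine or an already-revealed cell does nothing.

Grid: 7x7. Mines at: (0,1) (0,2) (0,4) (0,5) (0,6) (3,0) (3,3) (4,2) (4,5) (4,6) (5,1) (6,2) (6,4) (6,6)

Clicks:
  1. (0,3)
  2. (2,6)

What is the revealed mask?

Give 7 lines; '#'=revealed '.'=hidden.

Answer: ...#...
....###
....###
....###
.......
.......
.......

Derivation:
Click 1 (0,3) count=2: revealed 1 new [(0,3)] -> total=1
Click 2 (2,6) count=0: revealed 9 new [(1,4) (1,5) (1,6) (2,4) (2,5) (2,6) (3,4) (3,5) (3,6)] -> total=10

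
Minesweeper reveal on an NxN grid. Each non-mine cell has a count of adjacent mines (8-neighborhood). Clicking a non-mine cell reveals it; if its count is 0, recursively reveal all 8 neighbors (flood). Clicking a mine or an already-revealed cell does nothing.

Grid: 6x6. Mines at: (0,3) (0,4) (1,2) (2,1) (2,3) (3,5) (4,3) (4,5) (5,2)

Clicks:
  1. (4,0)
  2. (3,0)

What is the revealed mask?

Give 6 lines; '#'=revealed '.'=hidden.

Click 1 (4,0) count=0: revealed 6 new [(3,0) (3,1) (4,0) (4,1) (5,0) (5,1)] -> total=6
Click 2 (3,0) count=1: revealed 0 new [(none)] -> total=6

Answer: ......
......
......
##....
##....
##....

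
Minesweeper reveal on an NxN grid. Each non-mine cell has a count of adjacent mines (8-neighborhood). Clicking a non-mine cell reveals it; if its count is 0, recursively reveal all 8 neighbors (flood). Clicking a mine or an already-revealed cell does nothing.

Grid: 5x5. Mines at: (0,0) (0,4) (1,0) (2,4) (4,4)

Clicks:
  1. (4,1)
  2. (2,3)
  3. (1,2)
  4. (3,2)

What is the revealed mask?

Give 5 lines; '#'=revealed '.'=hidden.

Click 1 (4,1) count=0: revealed 18 new [(0,1) (0,2) (0,3) (1,1) (1,2) (1,3) (2,0) (2,1) (2,2) (2,3) (3,0) (3,1) (3,2) (3,3) (4,0) (4,1) (4,2) (4,3)] -> total=18
Click 2 (2,3) count=1: revealed 0 new [(none)] -> total=18
Click 3 (1,2) count=0: revealed 0 new [(none)] -> total=18
Click 4 (3,2) count=0: revealed 0 new [(none)] -> total=18

Answer: .###.
.###.
####.
####.
####.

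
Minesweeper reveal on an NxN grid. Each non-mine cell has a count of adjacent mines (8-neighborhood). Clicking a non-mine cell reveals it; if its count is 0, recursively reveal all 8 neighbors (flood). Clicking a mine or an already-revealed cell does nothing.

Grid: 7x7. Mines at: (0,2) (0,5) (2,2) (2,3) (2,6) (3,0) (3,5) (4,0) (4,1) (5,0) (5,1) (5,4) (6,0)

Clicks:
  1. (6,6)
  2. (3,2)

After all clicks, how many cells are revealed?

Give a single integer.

Click 1 (6,6) count=0: revealed 6 new [(4,5) (4,6) (5,5) (5,6) (6,5) (6,6)] -> total=6
Click 2 (3,2) count=3: revealed 1 new [(3,2)] -> total=7

Answer: 7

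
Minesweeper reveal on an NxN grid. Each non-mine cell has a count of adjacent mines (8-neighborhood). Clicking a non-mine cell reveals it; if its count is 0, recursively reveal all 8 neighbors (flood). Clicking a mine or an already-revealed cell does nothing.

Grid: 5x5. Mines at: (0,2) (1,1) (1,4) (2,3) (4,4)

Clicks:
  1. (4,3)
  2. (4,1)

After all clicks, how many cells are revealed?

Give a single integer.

Answer: 11

Derivation:
Click 1 (4,3) count=1: revealed 1 new [(4,3)] -> total=1
Click 2 (4,1) count=0: revealed 10 new [(2,0) (2,1) (2,2) (3,0) (3,1) (3,2) (3,3) (4,0) (4,1) (4,2)] -> total=11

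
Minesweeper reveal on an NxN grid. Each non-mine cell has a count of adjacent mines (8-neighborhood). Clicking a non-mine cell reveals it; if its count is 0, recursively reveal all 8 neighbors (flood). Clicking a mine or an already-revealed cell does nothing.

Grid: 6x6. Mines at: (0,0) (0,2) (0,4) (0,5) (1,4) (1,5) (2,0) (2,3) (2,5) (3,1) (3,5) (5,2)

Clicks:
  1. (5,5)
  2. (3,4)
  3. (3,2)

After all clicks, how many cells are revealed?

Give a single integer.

Click 1 (5,5) count=0: revealed 6 new [(4,3) (4,4) (4,5) (5,3) (5,4) (5,5)] -> total=6
Click 2 (3,4) count=3: revealed 1 new [(3,4)] -> total=7
Click 3 (3,2) count=2: revealed 1 new [(3,2)] -> total=8

Answer: 8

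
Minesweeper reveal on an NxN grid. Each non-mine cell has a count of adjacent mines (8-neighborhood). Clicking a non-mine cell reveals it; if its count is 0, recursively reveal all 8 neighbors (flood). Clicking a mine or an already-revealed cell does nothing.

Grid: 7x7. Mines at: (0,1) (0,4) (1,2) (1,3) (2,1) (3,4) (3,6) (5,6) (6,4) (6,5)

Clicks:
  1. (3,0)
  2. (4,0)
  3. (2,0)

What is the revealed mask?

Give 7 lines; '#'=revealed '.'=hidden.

Answer: .......
.......
#......
####...
####...
####...
####...

Derivation:
Click 1 (3,0) count=1: revealed 1 new [(3,0)] -> total=1
Click 2 (4,0) count=0: revealed 15 new [(3,1) (3,2) (3,3) (4,0) (4,1) (4,2) (4,3) (5,0) (5,1) (5,2) (5,3) (6,0) (6,1) (6,2) (6,3)] -> total=16
Click 3 (2,0) count=1: revealed 1 new [(2,0)] -> total=17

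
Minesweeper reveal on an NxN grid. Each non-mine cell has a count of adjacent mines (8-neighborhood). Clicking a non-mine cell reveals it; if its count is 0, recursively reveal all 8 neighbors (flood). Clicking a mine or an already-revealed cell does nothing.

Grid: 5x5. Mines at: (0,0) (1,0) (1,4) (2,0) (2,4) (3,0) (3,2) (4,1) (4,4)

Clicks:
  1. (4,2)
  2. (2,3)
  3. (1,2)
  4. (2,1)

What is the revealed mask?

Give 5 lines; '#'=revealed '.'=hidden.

Click 1 (4,2) count=2: revealed 1 new [(4,2)] -> total=1
Click 2 (2,3) count=3: revealed 1 new [(2,3)] -> total=2
Click 3 (1,2) count=0: revealed 8 new [(0,1) (0,2) (0,3) (1,1) (1,2) (1,3) (2,1) (2,2)] -> total=10
Click 4 (2,1) count=4: revealed 0 new [(none)] -> total=10

Answer: .###.
.###.
.###.
.....
..#..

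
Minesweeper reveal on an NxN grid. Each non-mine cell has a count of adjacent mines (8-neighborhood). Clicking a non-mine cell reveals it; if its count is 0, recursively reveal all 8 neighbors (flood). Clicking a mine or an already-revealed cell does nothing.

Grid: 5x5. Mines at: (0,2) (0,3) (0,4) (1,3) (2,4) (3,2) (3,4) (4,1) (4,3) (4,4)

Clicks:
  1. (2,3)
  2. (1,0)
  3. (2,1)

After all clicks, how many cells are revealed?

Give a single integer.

Click 1 (2,3) count=4: revealed 1 new [(2,3)] -> total=1
Click 2 (1,0) count=0: revealed 8 new [(0,0) (0,1) (1,0) (1,1) (2,0) (2,1) (3,0) (3,1)] -> total=9
Click 3 (2,1) count=1: revealed 0 new [(none)] -> total=9

Answer: 9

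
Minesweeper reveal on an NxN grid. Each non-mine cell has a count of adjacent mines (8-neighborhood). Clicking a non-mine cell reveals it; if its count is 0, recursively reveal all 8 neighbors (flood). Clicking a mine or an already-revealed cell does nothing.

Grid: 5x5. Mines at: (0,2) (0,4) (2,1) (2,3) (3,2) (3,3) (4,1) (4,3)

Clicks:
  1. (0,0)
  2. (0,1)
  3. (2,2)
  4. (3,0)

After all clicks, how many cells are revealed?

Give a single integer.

Click 1 (0,0) count=0: revealed 4 new [(0,0) (0,1) (1,0) (1,1)] -> total=4
Click 2 (0,1) count=1: revealed 0 new [(none)] -> total=4
Click 3 (2,2) count=4: revealed 1 new [(2,2)] -> total=5
Click 4 (3,0) count=2: revealed 1 new [(3,0)] -> total=6

Answer: 6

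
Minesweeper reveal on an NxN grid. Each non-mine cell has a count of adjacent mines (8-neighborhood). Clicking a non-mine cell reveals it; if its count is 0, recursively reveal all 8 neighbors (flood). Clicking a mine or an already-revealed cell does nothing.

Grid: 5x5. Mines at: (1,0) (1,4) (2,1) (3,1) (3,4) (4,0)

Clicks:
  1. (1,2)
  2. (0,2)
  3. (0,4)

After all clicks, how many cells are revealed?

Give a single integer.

Answer: 7

Derivation:
Click 1 (1,2) count=1: revealed 1 new [(1,2)] -> total=1
Click 2 (0,2) count=0: revealed 5 new [(0,1) (0,2) (0,3) (1,1) (1,3)] -> total=6
Click 3 (0,4) count=1: revealed 1 new [(0,4)] -> total=7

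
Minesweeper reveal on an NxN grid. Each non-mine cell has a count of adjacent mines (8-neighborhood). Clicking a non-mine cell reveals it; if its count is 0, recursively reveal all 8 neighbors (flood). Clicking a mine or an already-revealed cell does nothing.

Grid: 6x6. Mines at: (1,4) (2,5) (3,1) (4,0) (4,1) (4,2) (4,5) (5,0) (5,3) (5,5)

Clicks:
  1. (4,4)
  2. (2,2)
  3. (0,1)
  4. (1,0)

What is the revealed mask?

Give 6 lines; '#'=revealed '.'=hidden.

Click 1 (4,4) count=3: revealed 1 new [(4,4)] -> total=1
Click 2 (2,2) count=1: revealed 1 new [(2,2)] -> total=2
Click 3 (0,1) count=0: revealed 11 new [(0,0) (0,1) (0,2) (0,3) (1,0) (1,1) (1,2) (1,3) (2,0) (2,1) (2,3)] -> total=13
Click 4 (1,0) count=0: revealed 0 new [(none)] -> total=13

Answer: ####..
####..
####..
......
....#.
......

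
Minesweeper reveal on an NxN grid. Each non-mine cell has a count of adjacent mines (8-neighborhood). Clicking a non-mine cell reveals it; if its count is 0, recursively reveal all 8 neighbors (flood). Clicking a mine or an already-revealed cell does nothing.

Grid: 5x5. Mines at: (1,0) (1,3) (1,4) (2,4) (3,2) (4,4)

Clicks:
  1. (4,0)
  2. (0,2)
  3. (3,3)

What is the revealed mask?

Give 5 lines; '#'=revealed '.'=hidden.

Answer: ..#..
.....
##...
##.#.
##...

Derivation:
Click 1 (4,0) count=0: revealed 6 new [(2,0) (2,1) (3,0) (3,1) (4,0) (4,1)] -> total=6
Click 2 (0,2) count=1: revealed 1 new [(0,2)] -> total=7
Click 3 (3,3) count=3: revealed 1 new [(3,3)] -> total=8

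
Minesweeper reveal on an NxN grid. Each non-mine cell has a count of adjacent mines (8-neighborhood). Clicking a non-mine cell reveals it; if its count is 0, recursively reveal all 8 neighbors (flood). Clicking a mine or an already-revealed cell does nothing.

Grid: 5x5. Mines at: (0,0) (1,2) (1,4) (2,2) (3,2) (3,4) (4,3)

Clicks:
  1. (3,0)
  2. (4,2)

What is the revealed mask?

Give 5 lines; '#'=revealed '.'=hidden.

Answer: .....
##...
##...
##...
###..

Derivation:
Click 1 (3,0) count=0: revealed 8 new [(1,0) (1,1) (2,0) (2,1) (3,0) (3,1) (4,0) (4,1)] -> total=8
Click 2 (4,2) count=2: revealed 1 new [(4,2)] -> total=9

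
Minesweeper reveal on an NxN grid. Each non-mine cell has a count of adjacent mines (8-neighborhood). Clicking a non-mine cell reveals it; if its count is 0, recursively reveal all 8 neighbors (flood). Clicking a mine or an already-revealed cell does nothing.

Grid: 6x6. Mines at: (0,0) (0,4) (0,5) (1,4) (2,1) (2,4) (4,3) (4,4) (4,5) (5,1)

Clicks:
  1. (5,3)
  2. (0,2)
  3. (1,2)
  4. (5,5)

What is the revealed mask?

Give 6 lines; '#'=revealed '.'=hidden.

Answer: .###..
.###..
......
......
......
...#.#

Derivation:
Click 1 (5,3) count=2: revealed 1 new [(5,3)] -> total=1
Click 2 (0,2) count=0: revealed 6 new [(0,1) (0,2) (0,3) (1,1) (1,2) (1,3)] -> total=7
Click 3 (1,2) count=1: revealed 0 new [(none)] -> total=7
Click 4 (5,5) count=2: revealed 1 new [(5,5)] -> total=8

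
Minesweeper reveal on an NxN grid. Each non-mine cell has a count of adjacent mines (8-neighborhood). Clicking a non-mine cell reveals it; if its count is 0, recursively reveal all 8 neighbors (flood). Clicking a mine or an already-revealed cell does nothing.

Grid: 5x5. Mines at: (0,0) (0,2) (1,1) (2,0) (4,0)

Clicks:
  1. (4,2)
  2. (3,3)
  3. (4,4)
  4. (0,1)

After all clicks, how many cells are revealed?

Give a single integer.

Click 1 (4,2) count=0: revealed 17 new [(0,3) (0,4) (1,2) (1,3) (1,4) (2,1) (2,2) (2,3) (2,4) (3,1) (3,2) (3,3) (3,4) (4,1) (4,2) (4,3) (4,4)] -> total=17
Click 2 (3,3) count=0: revealed 0 new [(none)] -> total=17
Click 3 (4,4) count=0: revealed 0 new [(none)] -> total=17
Click 4 (0,1) count=3: revealed 1 new [(0,1)] -> total=18

Answer: 18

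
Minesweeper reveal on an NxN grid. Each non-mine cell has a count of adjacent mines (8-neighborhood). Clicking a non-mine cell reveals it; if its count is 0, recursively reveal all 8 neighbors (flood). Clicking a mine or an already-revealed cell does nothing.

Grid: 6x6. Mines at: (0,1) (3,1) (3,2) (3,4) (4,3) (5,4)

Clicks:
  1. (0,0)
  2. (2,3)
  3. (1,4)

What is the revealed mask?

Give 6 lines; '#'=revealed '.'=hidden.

Answer: #.####
..####
..####
......
......
......

Derivation:
Click 1 (0,0) count=1: revealed 1 new [(0,0)] -> total=1
Click 2 (2,3) count=2: revealed 1 new [(2,3)] -> total=2
Click 3 (1,4) count=0: revealed 11 new [(0,2) (0,3) (0,4) (0,5) (1,2) (1,3) (1,4) (1,5) (2,2) (2,4) (2,5)] -> total=13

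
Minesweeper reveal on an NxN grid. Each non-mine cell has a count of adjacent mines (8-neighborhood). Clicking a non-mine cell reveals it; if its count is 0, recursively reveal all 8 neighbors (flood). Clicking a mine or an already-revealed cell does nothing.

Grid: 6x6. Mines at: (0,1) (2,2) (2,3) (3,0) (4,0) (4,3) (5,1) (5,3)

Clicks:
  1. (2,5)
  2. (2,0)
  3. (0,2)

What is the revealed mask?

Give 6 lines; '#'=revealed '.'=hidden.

Answer: ..####
..####
#...##
....##
....##
....##

Derivation:
Click 1 (2,5) count=0: revealed 16 new [(0,2) (0,3) (0,4) (0,5) (1,2) (1,3) (1,4) (1,5) (2,4) (2,5) (3,4) (3,5) (4,4) (4,5) (5,4) (5,5)] -> total=16
Click 2 (2,0) count=1: revealed 1 new [(2,0)] -> total=17
Click 3 (0,2) count=1: revealed 0 new [(none)] -> total=17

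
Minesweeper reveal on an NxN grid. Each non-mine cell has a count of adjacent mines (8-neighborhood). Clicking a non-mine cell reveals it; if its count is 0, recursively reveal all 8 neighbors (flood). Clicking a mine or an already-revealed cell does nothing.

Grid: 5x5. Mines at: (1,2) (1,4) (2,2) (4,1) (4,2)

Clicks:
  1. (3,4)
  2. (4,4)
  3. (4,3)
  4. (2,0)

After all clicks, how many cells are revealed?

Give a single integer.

Click 1 (3,4) count=0: revealed 6 new [(2,3) (2,4) (3,3) (3,4) (4,3) (4,4)] -> total=6
Click 2 (4,4) count=0: revealed 0 new [(none)] -> total=6
Click 3 (4,3) count=1: revealed 0 new [(none)] -> total=6
Click 4 (2,0) count=0: revealed 8 new [(0,0) (0,1) (1,0) (1,1) (2,0) (2,1) (3,0) (3,1)] -> total=14

Answer: 14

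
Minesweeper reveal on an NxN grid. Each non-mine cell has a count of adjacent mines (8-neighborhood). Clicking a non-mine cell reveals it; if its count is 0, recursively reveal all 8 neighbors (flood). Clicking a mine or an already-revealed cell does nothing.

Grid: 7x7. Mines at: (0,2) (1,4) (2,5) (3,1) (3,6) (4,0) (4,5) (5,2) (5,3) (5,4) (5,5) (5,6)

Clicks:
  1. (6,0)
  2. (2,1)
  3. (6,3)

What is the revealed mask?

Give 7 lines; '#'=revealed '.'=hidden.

Click 1 (6,0) count=0: revealed 4 new [(5,0) (5,1) (6,0) (6,1)] -> total=4
Click 2 (2,1) count=1: revealed 1 new [(2,1)] -> total=5
Click 3 (6,3) count=3: revealed 1 new [(6,3)] -> total=6

Answer: .......
.......
.#.....
.......
.......
##.....
##.#...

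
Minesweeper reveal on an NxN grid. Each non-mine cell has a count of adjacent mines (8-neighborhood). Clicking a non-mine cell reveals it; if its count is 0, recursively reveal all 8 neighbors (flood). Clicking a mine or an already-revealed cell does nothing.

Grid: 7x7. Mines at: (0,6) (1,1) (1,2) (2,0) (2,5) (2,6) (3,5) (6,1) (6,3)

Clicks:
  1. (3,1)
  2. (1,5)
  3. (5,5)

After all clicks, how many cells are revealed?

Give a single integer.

Answer: 11

Derivation:
Click 1 (3,1) count=1: revealed 1 new [(3,1)] -> total=1
Click 2 (1,5) count=3: revealed 1 new [(1,5)] -> total=2
Click 3 (5,5) count=0: revealed 9 new [(4,4) (4,5) (4,6) (5,4) (5,5) (5,6) (6,4) (6,5) (6,6)] -> total=11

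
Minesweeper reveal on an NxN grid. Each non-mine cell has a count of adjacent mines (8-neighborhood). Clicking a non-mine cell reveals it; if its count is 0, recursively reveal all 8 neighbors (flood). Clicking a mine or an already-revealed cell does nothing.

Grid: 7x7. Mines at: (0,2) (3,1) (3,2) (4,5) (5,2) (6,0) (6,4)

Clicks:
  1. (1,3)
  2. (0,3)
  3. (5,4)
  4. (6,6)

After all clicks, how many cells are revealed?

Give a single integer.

Answer: 7

Derivation:
Click 1 (1,3) count=1: revealed 1 new [(1,3)] -> total=1
Click 2 (0,3) count=1: revealed 1 new [(0,3)] -> total=2
Click 3 (5,4) count=2: revealed 1 new [(5,4)] -> total=3
Click 4 (6,6) count=0: revealed 4 new [(5,5) (5,6) (6,5) (6,6)] -> total=7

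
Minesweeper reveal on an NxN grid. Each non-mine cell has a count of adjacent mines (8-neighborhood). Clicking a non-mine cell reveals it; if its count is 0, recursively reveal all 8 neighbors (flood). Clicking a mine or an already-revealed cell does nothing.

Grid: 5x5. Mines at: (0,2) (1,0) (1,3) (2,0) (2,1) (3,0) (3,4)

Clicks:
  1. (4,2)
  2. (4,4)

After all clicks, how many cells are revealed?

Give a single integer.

Answer: 7

Derivation:
Click 1 (4,2) count=0: revealed 6 new [(3,1) (3,2) (3,3) (4,1) (4,2) (4,3)] -> total=6
Click 2 (4,4) count=1: revealed 1 new [(4,4)] -> total=7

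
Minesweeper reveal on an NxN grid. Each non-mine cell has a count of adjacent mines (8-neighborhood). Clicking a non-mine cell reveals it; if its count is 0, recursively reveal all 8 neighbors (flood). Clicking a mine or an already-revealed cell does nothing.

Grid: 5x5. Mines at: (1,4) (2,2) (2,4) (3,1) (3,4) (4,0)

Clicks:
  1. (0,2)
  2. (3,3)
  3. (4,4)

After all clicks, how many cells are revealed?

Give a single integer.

Click 1 (0,2) count=0: revealed 10 new [(0,0) (0,1) (0,2) (0,3) (1,0) (1,1) (1,2) (1,3) (2,0) (2,1)] -> total=10
Click 2 (3,3) count=3: revealed 1 new [(3,3)] -> total=11
Click 3 (4,4) count=1: revealed 1 new [(4,4)] -> total=12

Answer: 12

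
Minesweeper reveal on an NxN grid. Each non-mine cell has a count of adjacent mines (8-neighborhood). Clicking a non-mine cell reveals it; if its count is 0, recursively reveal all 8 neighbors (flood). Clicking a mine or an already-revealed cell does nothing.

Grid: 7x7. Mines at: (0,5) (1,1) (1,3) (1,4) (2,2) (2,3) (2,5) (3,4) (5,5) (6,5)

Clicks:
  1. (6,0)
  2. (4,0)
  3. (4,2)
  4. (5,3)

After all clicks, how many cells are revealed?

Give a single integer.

Click 1 (6,0) count=0: revealed 21 new [(2,0) (2,1) (3,0) (3,1) (3,2) (3,3) (4,0) (4,1) (4,2) (4,3) (4,4) (5,0) (5,1) (5,2) (5,3) (5,4) (6,0) (6,1) (6,2) (6,3) (6,4)] -> total=21
Click 2 (4,0) count=0: revealed 0 new [(none)] -> total=21
Click 3 (4,2) count=0: revealed 0 new [(none)] -> total=21
Click 4 (5,3) count=0: revealed 0 new [(none)] -> total=21

Answer: 21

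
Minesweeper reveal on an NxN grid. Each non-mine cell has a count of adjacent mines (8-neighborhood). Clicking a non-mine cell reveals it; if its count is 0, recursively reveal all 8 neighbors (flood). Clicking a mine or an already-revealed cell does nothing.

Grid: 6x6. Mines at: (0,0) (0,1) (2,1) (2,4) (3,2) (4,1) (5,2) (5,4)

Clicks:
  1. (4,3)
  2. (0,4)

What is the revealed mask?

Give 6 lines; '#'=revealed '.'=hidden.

Answer: ..####
..####
......
......
...#..
......

Derivation:
Click 1 (4,3) count=3: revealed 1 new [(4,3)] -> total=1
Click 2 (0,4) count=0: revealed 8 new [(0,2) (0,3) (0,4) (0,5) (1,2) (1,3) (1,4) (1,5)] -> total=9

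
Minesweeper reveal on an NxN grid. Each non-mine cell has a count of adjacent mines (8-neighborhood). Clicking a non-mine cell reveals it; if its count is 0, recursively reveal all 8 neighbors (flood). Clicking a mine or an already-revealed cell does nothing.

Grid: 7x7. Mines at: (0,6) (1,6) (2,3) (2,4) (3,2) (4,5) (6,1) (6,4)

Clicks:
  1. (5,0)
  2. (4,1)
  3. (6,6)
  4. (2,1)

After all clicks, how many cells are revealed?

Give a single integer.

Answer: 7

Derivation:
Click 1 (5,0) count=1: revealed 1 new [(5,0)] -> total=1
Click 2 (4,1) count=1: revealed 1 new [(4,1)] -> total=2
Click 3 (6,6) count=0: revealed 4 new [(5,5) (5,6) (6,5) (6,6)] -> total=6
Click 4 (2,1) count=1: revealed 1 new [(2,1)] -> total=7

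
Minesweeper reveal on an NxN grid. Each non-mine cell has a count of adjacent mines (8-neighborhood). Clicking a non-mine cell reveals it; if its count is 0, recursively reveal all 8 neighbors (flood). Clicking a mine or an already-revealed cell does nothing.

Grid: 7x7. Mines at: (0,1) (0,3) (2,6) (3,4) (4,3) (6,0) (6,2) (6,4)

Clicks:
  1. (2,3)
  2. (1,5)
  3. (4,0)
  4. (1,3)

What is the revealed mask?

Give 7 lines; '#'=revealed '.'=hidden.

Click 1 (2,3) count=1: revealed 1 new [(2,3)] -> total=1
Click 2 (1,5) count=1: revealed 1 new [(1,5)] -> total=2
Click 3 (4,0) count=0: revealed 17 new [(1,0) (1,1) (1,2) (1,3) (2,0) (2,1) (2,2) (3,0) (3,1) (3,2) (3,3) (4,0) (4,1) (4,2) (5,0) (5,1) (5,2)] -> total=19
Click 4 (1,3) count=1: revealed 0 new [(none)] -> total=19

Answer: .......
####.#.
####...
####...
###....
###....
.......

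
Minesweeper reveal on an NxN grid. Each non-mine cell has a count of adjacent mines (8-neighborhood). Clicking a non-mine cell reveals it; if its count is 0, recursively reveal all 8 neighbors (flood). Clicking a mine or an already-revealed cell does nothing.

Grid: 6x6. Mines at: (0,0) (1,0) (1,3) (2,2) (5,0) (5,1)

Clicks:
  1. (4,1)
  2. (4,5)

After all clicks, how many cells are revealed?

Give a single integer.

Click 1 (4,1) count=2: revealed 1 new [(4,1)] -> total=1
Click 2 (4,5) count=0: revealed 19 new [(0,4) (0,5) (1,4) (1,5) (2,3) (2,4) (2,5) (3,2) (3,3) (3,4) (3,5) (4,2) (4,3) (4,4) (4,5) (5,2) (5,3) (5,4) (5,5)] -> total=20

Answer: 20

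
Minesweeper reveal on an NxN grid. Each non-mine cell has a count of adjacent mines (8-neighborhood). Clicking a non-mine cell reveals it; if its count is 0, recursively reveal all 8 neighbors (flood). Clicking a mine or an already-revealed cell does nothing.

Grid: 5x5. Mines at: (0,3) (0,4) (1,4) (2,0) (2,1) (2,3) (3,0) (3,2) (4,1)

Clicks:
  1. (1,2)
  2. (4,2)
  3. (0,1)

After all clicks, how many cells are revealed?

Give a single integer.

Answer: 7

Derivation:
Click 1 (1,2) count=3: revealed 1 new [(1,2)] -> total=1
Click 2 (4,2) count=2: revealed 1 new [(4,2)] -> total=2
Click 3 (0,1) count=0: revealed 5 new [(0,0) (0,1) (0,2) (1,0) (1,1)] -> total=7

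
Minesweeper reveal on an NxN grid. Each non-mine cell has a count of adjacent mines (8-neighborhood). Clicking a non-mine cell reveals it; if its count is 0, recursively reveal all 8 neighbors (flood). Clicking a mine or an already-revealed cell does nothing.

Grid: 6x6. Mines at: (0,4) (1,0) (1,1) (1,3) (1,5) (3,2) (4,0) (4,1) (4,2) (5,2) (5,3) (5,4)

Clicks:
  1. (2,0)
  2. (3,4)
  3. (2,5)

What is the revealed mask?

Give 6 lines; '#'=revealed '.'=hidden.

Click 1 (2,0) count=2: revealed 1 new [(2,0)] -> total=1
Click 2 (3,4) count=0: revealed 9 new [(2,3) (2,4) (2,5) (3,3) (3,4) (3,5) (4,3) (4,4) (4,5)] -> total=10
Click 3 (2,5) count=1: revealed 0 new [(none)] -> total=10

Answer: ......
......
#..###
...###
...###
......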